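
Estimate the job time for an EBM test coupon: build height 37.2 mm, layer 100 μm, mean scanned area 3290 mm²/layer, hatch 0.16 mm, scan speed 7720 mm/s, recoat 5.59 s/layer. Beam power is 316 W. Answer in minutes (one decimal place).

51.2 minutes

Layers = ⌈37.2/0.1⌉ = 372.
Per-layer scan distance = 3290 / 0.16 = 20562.5 mm.
Scan time per layer: 20562.5 / 7720 → 2.6635 s.
Layer cycle = 2.6635 + 5.59 = 8.2535 s.
372 layers × 8.2535 s/layer = 3070.302 s, i.e. 51.2 minutes.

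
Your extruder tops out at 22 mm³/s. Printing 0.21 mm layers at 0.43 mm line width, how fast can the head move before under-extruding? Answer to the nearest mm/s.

A: 0.21 × 0.43 → 0.0903 mm².
v_max = Q/A = 22/0.0903 = 243.63 mm/s → 244 mm/s.

244 mm/s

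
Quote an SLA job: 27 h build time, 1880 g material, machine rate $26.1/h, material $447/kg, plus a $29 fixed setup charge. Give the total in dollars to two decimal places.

Machine cost = 26.1 × 27 = $704.70.
Material cost = 447 × 1880/1000 = $840.36.
Adding setup: 704.70 + 840.36 + 29 → $1574.06.

$1574.06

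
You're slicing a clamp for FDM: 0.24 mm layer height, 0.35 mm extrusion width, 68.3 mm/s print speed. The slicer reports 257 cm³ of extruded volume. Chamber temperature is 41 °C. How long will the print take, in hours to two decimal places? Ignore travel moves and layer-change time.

Line area: 0.24 × 0.35 → 0.084 mm².
Toolpath length = 257 cm³ / 0.084 mm² = 257000 / 0.084 = 3059523.8 mm.
Extrusion time = 3059523.8 / 68.3 = 44795.4 s.
In the requested units: 44795.4 s = 12.44 hours.

12.44 hours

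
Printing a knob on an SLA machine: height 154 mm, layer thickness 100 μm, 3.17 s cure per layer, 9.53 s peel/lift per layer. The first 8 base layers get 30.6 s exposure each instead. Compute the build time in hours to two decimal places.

Layers = ⌈154/0.1⌉ = 1540.
Bottom layers = 8 × (30.6 + 9.53), so 321.04 s.
Normal layers = 1532 × (3.17 + 9.53), so 19456.4 s.
Sum: 321.04 + 19456.4 = 19777.44 s → 5.49 hours.

5.49 hours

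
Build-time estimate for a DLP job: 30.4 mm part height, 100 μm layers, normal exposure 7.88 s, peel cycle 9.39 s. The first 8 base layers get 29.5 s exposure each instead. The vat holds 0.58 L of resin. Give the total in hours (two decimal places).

Number of layers: 30.4 / 0.1 → 304 (rounded up).
Burn-in layers: 8 × (29.5 + 9.39) → 311.12 s.
Normal layers = 296 × (7.88 + 9.39) = 5111.92 s.
Total = 311.12 + 5111.92 = 5423.04 s = 1.51 hours.

1.51 hours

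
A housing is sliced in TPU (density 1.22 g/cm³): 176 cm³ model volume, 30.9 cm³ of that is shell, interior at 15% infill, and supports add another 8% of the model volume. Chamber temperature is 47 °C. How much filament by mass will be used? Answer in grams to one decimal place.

Volume inside the shell = 176 − 30.9, so 145.1 cm³.
Infill volume = 0.15 × 145.1 = 21.765 cm³.
Support = 0.08 × 176, so 14.08 cm³.
Total extruded = 30.9 + 21.765 + 14.08 = 66.745 cm³.
Mass = 66.745 × 1.22, so 81.4289 g.

81.4 g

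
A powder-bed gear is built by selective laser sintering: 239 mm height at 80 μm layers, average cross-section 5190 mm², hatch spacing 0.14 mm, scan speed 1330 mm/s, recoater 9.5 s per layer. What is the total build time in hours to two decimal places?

Layer count = ceil(239 / 0.08) = 2988.
Per-layer scan distance = 5190 / 0.14, so 37071.4 mm.
Per-layer scan time = 37071.4 / 1330, so 27.8732 s.
Layer cycle = 27.8732 + 9.5 = 37.3732 s.
Total: 2988 × 37.3732 s = 111671.1216 s → 31.02 hours.

31.02 hours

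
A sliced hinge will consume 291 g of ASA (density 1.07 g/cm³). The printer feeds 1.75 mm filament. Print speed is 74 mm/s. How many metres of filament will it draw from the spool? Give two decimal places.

113.07 m

Extruded volume: 291/1.07 = 271.9626 cm³ (271962.6 mm³).
Filament cross-section = π × (1.75/2)² = 2.4053 mm².
L = V/A = 271962.6/2.4053 = 113068.06 mm → 113.07 m.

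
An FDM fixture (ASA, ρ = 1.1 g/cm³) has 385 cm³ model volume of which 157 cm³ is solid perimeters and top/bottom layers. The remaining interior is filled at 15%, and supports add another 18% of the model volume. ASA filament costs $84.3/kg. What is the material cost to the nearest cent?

Volume inside the shell: 385 − 157 → 228 cm³.
Infill deposited = 0.15 × 228, so 34.2 cm³.
Support = 0.18 × 385 = 69.3 cm³.
Total extruded = 157 + 34.2 + 69.3 = 260.5 cm³.
Mass: 260.5 × 1.1 → 286.55 g.
Cost = 286.55 g / 1000 × $84.3/kg = $24.16.

$24.16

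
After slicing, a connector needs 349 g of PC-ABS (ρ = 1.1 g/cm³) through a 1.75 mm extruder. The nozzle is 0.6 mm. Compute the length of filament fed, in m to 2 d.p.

Extruded volume: 349/1.1 = 317.2727 cm³ (317272.7 mm³).
A = π r² = π × 0.875² = 2.4053 mm².
Length = 317272.7 / 2.4053 = 131905.67 mm = 131.91 m.

131.91 m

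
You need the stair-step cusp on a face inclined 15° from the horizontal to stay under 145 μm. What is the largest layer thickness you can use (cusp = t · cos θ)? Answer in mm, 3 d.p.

Layer height = cusp / cos(15°) = 0.145 / 0.9659 = 0.150 mm.

0.150 mm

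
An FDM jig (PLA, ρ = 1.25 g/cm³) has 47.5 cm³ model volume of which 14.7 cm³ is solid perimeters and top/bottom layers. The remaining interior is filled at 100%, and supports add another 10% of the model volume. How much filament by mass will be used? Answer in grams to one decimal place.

65.3 g

Infill region: 47.5 − 14.7 → 32.8 cm³.
Deposited infill = 1.00 × 32.8, so 32.8 cm³.
Support = 0.10 × 47.5 = 4.75 cm³.
Total extruded: 14.7 + 32.8 + 4.75 → 52.25 cm³.
Mass = 52.25 × 1.25 = 65.3125 g.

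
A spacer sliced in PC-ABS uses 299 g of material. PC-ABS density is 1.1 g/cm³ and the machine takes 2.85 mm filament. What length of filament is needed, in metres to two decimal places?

Extruded volume: 299/1.1 = 271.8182 cm³ (271818.2 mm³).
A = π r² = π × 1.425² = 6.3794 mm².
L = V/A = 271818.2/6.3794 = 42608.74 mm → 42.61 m.

42.61 m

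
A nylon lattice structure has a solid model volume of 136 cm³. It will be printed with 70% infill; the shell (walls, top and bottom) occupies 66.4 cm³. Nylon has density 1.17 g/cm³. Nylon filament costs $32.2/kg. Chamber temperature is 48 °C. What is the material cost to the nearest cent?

Volume inside the shell = 136 − 66.4, so 69.6 cm³.
Infill volume = 0.70 × 69.6, so 48.72 cm³.
Total printed volume = 66.4 + 48.72 = 115.12 cm³.
Mass = 115.12 × 1.17, so 134.6904 g.
At $32.2/kg: 134.6904/1000 × 32.2 = $4.34.

$4.34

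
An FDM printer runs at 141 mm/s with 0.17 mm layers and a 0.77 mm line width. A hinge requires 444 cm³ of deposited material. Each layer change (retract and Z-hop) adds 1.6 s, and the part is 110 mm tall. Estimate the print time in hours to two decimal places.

Line area: 0.17 × 0.77 → 0.1309 mm².
Path length: 444000 mm³ / 0.1309 mm² → 3391902.2 mm.
Print-move time = 3391902.2 / 141, so 24056 s.
Number of layers: 110 / 0.17 → 648 (rounded up).
Layer-change overhead = 648 × 1.6 = 1036.8 s.
Total = 24056 + 1036.8 = 25092.8 s = 6.97 hours.

6.97 hours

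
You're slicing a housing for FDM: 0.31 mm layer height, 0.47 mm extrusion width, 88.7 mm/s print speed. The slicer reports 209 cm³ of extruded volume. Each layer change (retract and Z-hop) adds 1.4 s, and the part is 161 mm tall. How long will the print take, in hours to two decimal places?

4.69 hours

Bead cross-section: 0.31 × 0.47 → 0.1457 mm².
Toolpath length = 209 cm³ / 0.1457 mm² = 209000 / 0.1457 = 1434454.4 mm.
Print-move time = 1434454.4 / 88.7 = 16172 s.
Layer count = ceil(161 / 0.31) = 520.
Non-print overhead = 520 × 1.4 = 728 s.
Total = 16172 + 728 = 16900 s = 4.69 hours.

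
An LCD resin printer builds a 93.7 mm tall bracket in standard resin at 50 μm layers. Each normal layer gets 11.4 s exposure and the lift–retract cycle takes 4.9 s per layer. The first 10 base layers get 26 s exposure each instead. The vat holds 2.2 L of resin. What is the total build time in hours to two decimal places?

Layer count = ceil(93.7 / 0.05) = 1874.
Base layers = 10 × (26 + 4.9) = 309 s.
Remaining layers = 1864 × (11.4 + 4.9) = 30383.2 s.
Sum: 309 + 30383.2 = 30692.2 s → 8.53 hours.

8.53 hours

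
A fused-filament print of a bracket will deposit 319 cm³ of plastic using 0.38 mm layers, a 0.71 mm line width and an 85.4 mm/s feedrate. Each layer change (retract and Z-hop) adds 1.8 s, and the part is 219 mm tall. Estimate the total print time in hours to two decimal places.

Bead cross-section = 0.38 × 0.71, so 0.2698 mm².
Path length: 319000 mm³ / 0.2698 mm² → 1182357.3 mm.
Extrusion time = 1182357.3 / 85.4 = 13844.9 s.
Number of layers: 219 / 0.38 → 577 (rounded up).
Layer-change overhead = 577 × 1.8 = 1038.6 s.
Total = 13844.9 + 1038.6 = 14883.5 s = 4.13 hours.

4.13 hours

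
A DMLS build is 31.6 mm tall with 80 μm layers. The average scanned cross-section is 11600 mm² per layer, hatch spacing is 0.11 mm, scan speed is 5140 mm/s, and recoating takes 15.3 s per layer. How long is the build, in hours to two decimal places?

Layers = ⌈31.6/0.08⌉ = 395.
Scan path per layer = 11600 / 0.11 = 105454.5 mm.
Laser time per layer: 105454.5 / 5140 → 20.5164 s.
Per-layer time: 20.5164 + 15.3 → 35.8164 s.
Total: 395 × 35.8164 s = 14147.478 s → 3.93 hours.

3.93 hours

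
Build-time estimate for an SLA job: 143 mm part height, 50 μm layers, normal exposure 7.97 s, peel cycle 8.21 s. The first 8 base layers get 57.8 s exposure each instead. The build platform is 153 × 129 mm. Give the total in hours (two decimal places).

Layers = ⌈143/0.05⌉ = 2860.
Bottom layers: 8 × (57.8 + 8.21) → 528.08 s.
Normal layers = 2852 × (7.97 + 8.21), so 46145.36 s.
Sum: 528.08 + 46145.36 = 46673.44 s → 12.96 hours.

12.96 hours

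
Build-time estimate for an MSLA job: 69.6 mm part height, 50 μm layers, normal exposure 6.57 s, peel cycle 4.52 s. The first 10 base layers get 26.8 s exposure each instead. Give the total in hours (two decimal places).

Layers = ⌈69.6/0.05⌉ = 1392.
Bottom layers = 10 × (26.8 + 4.52), so 313.2 s.
Regular layers = 1382 × (6.57 + 4.52) = 15326.38 s.
Total = 313.2 + 15326.38 = 15639.58 s = 4.34 hours.

4.34 hours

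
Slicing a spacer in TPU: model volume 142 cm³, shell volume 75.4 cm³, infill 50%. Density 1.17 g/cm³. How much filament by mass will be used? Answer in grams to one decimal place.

127.2 g

Infill region = 142 − 75.4 = 66.6 cm³.
Infill deposited = 0.50 × 66.6, so 33.3 cm³.
Total extruded: 75.4 + 33.3 → 108.7 cm³.
Mass = 108.7 × 1.17 = 127.179 g.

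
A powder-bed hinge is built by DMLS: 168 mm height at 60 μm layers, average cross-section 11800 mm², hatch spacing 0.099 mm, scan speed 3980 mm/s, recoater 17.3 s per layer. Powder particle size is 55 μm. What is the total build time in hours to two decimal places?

36.75 hours

Layers = ⌈168/0.06⌉ = 2800.
Hatch length per layer: 11800 / 0.099 → 119191.9 mm.
Laser time per layer: 119191.9 / 3980 → 29.9477 s.
Layer cycle = 29.9477 + 17.3, so 47.2477 s.
2800 layers × 47.2477 s/layer = 132293.56 s, i.e. 36.75 hours.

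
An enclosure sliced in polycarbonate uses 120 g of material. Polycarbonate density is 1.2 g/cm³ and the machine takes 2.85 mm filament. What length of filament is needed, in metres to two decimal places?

15.68 m

Volume = 120 g / 1.2 g·cm⁻³ = 100 cm³ = 100000 mm³.
A = π r² = π × 1.425² = 6.3794 mm².
L = V/A = 100000/6.3794 = 15675.46 mm → 15.68 m.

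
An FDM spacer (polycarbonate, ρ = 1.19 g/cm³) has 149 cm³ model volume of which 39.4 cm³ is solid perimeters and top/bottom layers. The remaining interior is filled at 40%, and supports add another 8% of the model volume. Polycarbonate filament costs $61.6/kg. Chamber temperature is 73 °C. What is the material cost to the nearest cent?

$6.98

Interior volume: 149 − 39.4 → 109.6 cm³.
Deposited infill: 0.40 × 109.6 → 43.84 cm³.
Support = 0.08 × 149 = 11.92 cm³.
Deposited volume = 39.4 + 43.84 + 11.92 = 95.16 cm³.
Mass = 95.16 × 1.19 = 113.2404 g.
Cost = 113.2404 g / 1000 × $61.6/kg = $6.98.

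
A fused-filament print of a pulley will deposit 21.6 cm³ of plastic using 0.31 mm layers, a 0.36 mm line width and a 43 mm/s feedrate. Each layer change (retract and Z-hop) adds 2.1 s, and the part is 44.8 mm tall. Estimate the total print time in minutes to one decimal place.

80.1 minutes

Line area = 0.31 × 0.36, so 0.1116 mm².
Total extruded path = 21600/0.1116 = 193548.4 mm.
Extrusion time: 193548.4 / 43 → 4501.1 s.
Layer count = ceil(44.8 / 0.31) = 145.
Layer-change overhead = 145 × 2.1 = 304.5 s.
Total = 4501.1 + 304.5 = 4805.6 s = 80.1 minutes.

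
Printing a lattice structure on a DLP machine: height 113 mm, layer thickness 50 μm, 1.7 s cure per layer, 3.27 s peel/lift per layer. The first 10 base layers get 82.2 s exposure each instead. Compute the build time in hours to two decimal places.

3.34 hours

Layer count = ceil(113 / 0.05) = 2260.
Base layers = 10 × (82.2 + 3.27) = 854.7 s.
Regular layers = 2250 × (1.7 + 3.27) = 11182.5 s.
Total = 854.7 + 11182.5 = 12037.2 s = 3.34 hours.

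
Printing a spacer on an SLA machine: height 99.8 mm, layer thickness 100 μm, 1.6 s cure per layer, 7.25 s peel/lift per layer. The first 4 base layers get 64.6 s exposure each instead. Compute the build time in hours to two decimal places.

Layers = ⌈99.8/0.1⌉ = 998.
Bottom layers: 4 × (64.6 + 7.25) → 287.4 s.
Regular layers = 994 × (1.6 + 7.25) = 8796.9 s.
Sum: 287.4 + 8796.9 = 9084.3 s → 2.52 hours.

2.52 hours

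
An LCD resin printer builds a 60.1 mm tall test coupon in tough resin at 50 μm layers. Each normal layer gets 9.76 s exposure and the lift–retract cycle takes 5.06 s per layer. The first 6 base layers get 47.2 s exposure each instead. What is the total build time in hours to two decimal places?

Layers = ⌈60.1/0.05⌉ = 1202.
Bottom layers = 6 × (47.2 + 5.06), so 313.56 s.
Remaining layers = 1196 × (9.76 + 5.06) = 17724.72 s.
Sum: 313.56 + 17724.72 = 18038.28 s → 5.01 hours.

5.01 hours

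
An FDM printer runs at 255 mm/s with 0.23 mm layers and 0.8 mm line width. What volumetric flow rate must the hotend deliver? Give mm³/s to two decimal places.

Bead cross-section = 0.23 × 0.8, so 0.184 mm².
Volumetric flow = 255 × 0.184 = 46.92 mm³/s.

46.92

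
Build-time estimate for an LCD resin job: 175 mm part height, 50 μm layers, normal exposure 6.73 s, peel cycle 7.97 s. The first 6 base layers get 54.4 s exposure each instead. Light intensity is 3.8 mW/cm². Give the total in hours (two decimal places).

Number of layers: 175 / 0.05 → 3500 (rounded up).
Burn-in layers = 6 × (54.4 + 7.97), so 374.22 s.
Remaining layers = 3494 × (6.73 + 7.97), so 51361.8 s.
Total = 374.22 + 51361.8 = 51736.02 s = 14.37 hours.

14.37 hours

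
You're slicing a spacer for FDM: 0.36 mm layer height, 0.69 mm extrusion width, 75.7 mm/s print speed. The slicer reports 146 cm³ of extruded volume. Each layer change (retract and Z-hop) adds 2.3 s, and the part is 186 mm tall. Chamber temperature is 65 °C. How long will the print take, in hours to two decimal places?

2.49 hours

Bead cross-section = 0.36 × 0.69 = 0.2484 mm².
Toolpath length = 146 cm³ / 0.2484 mm² = 146000 / 0.2484 = 587761.7 mm.
Time extruding = 587761.7 / 75.7, so 7764.4 s.
Number of layers: 186 / 0.36 → 517 (rounded up).
Non-print overhead: 517 × 2.3 → 1189.1 s.
Altogether 7764.4 + 1189.1 = 8953.5 s, i.e. 2.49 hours.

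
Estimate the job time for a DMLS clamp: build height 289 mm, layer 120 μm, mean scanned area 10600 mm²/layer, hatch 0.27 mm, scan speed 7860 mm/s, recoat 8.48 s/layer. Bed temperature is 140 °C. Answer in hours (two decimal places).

Layer count = ceil(289 / 0.12) = 2409.
Scan path per layer: 10600 / 0.27 → 39259.3 mm.
Laser time per layer = 39259.3 / 7860 = 4.9948 s.
Per-layer time = 4.9948 + 8.48 = 13.4748 s.
2409 layers × 13.4748 s/layer = 32460.7932 s, i.e. 9.02 hours.

9.02 hours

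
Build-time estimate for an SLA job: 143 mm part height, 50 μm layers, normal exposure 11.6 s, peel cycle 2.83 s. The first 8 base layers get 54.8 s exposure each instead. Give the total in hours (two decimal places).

11.56 hours

Layers = ⌈143/0.05⌉ = 2860.
Bottom layers = 8 × (54.8 + 2.83), so 461.04 s.
Regular layers = 2852 × (11.6 + 2.83), so 41154.36 s.
Total = 461.04 + 41154.36 = 41615.4 s = 11.56 hours.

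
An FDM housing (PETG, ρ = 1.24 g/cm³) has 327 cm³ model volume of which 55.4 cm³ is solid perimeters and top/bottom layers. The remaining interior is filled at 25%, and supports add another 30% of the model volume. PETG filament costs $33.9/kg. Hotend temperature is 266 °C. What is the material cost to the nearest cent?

Infill region = 327 − 55.4, so 271.6 cm³.
Infill deposited = 0.25 × 271.6 = 67.9 cm³.
Support: 0.30 × 327 → 98.1 cm³.
Total printed volume: 55.4 + 67.9 + 98.1 → 221.4 cm³.
Mass = 221.4 × 1.24, so 274.536 g.
Cost = 274.536 g / 1000 × $33.9/kg = $9.31.

$9.31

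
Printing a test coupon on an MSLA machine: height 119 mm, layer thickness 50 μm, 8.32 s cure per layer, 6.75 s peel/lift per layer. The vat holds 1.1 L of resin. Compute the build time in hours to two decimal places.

9.96 hours

Number of layers: 119 / 0.05 → 2380 (rounded up).
Each layer takes: 8.32 + 6.75 → 15.07 s.
Build time: 2380 × 15.07 s = 35866.6 s, i.e. 9.96 hours.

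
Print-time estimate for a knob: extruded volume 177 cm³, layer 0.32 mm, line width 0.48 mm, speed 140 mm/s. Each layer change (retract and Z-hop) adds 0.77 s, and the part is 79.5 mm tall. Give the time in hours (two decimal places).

2.34 hours

Bead cross-section: 0.32 × 0.48 → 0.1536 mm².
Toolpath length = 177 cm³ / 0.1536 mm² = 177000 / 0.1536 = 1152343.8 mm.
Time extruding = 1152343.8 / 140, so 8231 s.
Layers = ⌈79.5/0.32⌉ = 249.
Layer-change overhead = 249 × 0.77, so 191.73 s.
Altogether 8231 + 191.73 = 8422.73 s, i.e. 2.34 hours.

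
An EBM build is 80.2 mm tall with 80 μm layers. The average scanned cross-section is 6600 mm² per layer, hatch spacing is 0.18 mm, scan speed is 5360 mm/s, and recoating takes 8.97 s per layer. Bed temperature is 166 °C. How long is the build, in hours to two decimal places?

4.41 hours

Layers = ⌈80.2/0.08⌉ = 1003.
Per-layer scan distance = 6600 / 0.18 = 36666.7 mm.
Beam time per layer: 36666.7 / 5360 → 6.8408 s.
Per-layer time = 6.8408 + 8.97, so 15.8108 s.
Total: 1003 × 15.8108 s = 15858.2324 s → 4.41 hours.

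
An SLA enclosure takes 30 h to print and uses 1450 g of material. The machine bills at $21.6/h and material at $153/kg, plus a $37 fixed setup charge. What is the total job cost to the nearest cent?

Machine cost = 21.6 × 30 = $648.00.
Feedstock cost = 153 × 1450/1000, so $221.85.
Total = 648.00 + 221.85 + 37 = $906.85.

$906.85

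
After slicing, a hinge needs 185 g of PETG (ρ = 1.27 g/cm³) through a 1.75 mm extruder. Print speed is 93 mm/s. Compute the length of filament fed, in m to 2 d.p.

Volume = 185 g / 1.27 g·cm⁻³ = 145.6693 cm³ = 145669.3 mm³.
Cross-section of 1.75 mm filament: π·(1.75/2)² = 2.4053 mm².
Length = 145669.3 / 2.4053 = 60561.8 mm = 60.56 m.

60.56 m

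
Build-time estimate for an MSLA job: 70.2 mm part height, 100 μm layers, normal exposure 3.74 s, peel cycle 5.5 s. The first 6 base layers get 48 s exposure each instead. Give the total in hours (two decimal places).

1.88 hours

Layers = ⌈70.2/0.1⌉ = 702.
Base layers = 6 × (48 + 5.5), so 321 s.
Regular layers: 696 × (3.74 + 5.5) → 6431.04 s.
Sum: 321 + 6431.04 = 6752.04 s → 1.88 hours.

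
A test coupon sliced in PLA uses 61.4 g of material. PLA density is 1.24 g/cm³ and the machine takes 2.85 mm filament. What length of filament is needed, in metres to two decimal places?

Volume = 61.4 g / 1.24 g·cm⁻³ = 49.5161 cm³ = 49516.1 mm³.
Cross-section of 2.85 mm filament: π·(2.85/2)² = 6.3794 mm².
Length = 49516.1 / 6.3794 = 7761.87 mm = 7.76 m.

7.76 m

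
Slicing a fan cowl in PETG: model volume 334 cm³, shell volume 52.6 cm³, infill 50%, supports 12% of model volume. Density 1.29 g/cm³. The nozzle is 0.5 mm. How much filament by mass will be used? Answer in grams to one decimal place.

301.1 g

Volume inside the shell = 334 − 52.6, so 281.4 cm³.
Infill deposited = 0.50 × 281.4 = 140.7 cm³.
Support = 0.12 × 334, so 40.08 cm³.
Total extruded = 52.6 + 140.7 + 40.08, so 233.38 cm³.
Mass: 233.38 × 1.29 → 301.0602 g.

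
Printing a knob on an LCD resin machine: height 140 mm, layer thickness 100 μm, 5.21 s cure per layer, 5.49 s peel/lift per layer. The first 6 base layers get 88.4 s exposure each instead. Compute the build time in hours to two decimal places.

Layers = ⌈140/0.1⌉ = 1400.
Base layers: 6 × (88.4 + 5.49) → 563.34 s.
Normal layers: 1394 × (5.21 + 5.49) → 14915.8 s.
Total = 563.34 + 14915.8 = 15479.14 s = 4.30 hours.

4.30 hours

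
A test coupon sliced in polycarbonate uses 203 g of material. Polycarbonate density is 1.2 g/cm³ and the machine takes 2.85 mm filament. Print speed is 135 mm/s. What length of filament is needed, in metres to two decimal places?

26.52 m

Volume = 203 g / 1.2 g·cm⁻³ = 169.1667 cm³ = 169166.7 mm³.
Filament cross-section = π × (2.85/2)² = 6.3794 mm².
L = V/A = 169166.7/6.3794 = 26517.65 mm → 26.52 m.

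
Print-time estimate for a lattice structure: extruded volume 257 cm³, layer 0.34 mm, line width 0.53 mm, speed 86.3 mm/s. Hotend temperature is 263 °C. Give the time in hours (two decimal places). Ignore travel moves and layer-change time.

4.59 hours

Line area = 0.34 × 0.53 = 0.1802 mm².
Total extruded path = 257000/0.1802 = 1426193.1 mm.
Extrusion time = 1426193.1 / 86.3, so 16526 s.
16526 s = 4.59 hours.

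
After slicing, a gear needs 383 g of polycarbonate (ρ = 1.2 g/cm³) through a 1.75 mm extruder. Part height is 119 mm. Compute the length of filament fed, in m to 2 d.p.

132.69 m

Volume = 383 g / 1.2 g·cm⁻³ = 319.1667 cm³ = 319166.7 mm³.
Filament cross-section = π × (1.75/2)² = 2.4053 mm².
L = V/A = 319166.7/2.4053 = 132693.09 mm → 132.69 m.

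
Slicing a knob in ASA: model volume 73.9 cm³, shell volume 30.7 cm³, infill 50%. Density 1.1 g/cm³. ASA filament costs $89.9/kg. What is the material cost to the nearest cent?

$5.17

Volume inside the shell: 73.9 − 30.7 → 43.2 cm³.
Deposited infill = 0.50 × 43.2 = 21.6 cm³.
Deposited volume: 30.7 + 21.6 → 52.3 cm³.
Mass = 52.3 × 1.1 = 57.53 g.
Cost = 57.53 g / 1000 × $89.9/kg = $5.17.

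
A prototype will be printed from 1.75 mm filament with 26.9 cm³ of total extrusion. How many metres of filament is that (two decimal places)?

11.18 m

Cross-section of 1.75 mm filament: π·(1.75/2)² = 2.4053 mm².
Length = 26.9 cm³ / 2.4053 mm² = 26900 / 2.4053 = 11183.64 mm = 11.18 m.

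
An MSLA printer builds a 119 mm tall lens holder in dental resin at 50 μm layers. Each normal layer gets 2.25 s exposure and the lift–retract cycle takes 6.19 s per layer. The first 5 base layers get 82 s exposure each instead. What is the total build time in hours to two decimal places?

Layers = ⌈119/0.05⌉ = 2380.
Burn-in layers = 5 × (82 + 6.19) = 440.95 s.
Regular layers: 2375 × (2.25 + 6.19) → 20045 s.
Sum: 440.95 + 20045 = 20485.95 s → 5.69 hours.

5.69 hours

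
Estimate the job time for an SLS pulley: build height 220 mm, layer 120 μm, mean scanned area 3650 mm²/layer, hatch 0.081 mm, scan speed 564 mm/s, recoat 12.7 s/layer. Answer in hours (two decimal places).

Layer count = ceil(220 / 0.12) = 1834.
Hatch length per layer = 3650 / 0.081 = 45061.7 mm.
Scan time per layer: 45061.7 / 564 → 79.8966 s.
Per-layer time = 79.8966 + 12.7 = 92.5966 s.
Total: 1834 × 92.5966 s = 169822.1644 s → 47.17 hours.

47.17 hours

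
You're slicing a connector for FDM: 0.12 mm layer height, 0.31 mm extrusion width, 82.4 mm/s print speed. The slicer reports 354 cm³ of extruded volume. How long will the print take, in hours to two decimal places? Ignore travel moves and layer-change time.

32.08 hours

Line area: 0.12 × 0.31 → 0.0372 mm².
Path length: 354000 mm³ / 0.0372 mm² → 9516129 mm.
Extrusion time = 9516129 / 82.4, so 115487 s.
115487 s = 32.08 hours.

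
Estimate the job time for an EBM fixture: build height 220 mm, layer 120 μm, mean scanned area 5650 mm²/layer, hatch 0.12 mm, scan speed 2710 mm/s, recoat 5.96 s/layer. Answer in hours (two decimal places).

11.89 hours

Layer count = ceil(220 / 0.12) = 1834.
Hatch length per layer = 5650 / 0.12, so 47083.3 mm.
Scan time per layer = 47083.3 / 2710, so 17.3739 s.
Time per layer = 17.3739 + 5.96, so 23.3339 s.
1834 layers × 23.3339 s/layer = 42794.3726 s, i.e. 11.89 hours.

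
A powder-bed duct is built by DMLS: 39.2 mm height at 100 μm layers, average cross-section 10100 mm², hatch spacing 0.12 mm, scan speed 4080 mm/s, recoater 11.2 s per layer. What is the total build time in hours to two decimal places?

3.47 hours

Layers = ⌈39.2/0.1⌉ = 392.
Scan path per layer = 10100 / 0.12, so 84166.7 mm.
Scan time per layer = 84166.7 / 4080, so 20.6291 s.
Per-layer time = 20.6291 + 11.2, so 31.8291 s.
Build time = 392 × 31.8291 = 12477.0072 s = 3.47 hours.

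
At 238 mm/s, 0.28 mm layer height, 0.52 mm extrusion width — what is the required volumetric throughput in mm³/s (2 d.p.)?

34.65

A: 0.28 × 0.52 → 0.1456 mm².
Q = v·A = 238 × 0.1456 = 34.65 mm³/s.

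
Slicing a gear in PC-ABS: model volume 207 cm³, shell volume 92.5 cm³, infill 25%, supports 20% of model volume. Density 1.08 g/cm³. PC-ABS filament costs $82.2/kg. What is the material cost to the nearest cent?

Volume inside the shell = 207 − 92.5, so 114.5 cm³.
Infill deposited = 0.25 × 114.5 = 28.625 cm³.
Support = 0.20 × 207 = 41.4 cm³.
Total extruded: 92.5 + 28.625 + 41.4 → 162.525 cm³.
Mass: 162.525 × 1.08 → 175.527 g.
At $82.2/kg: 175.527/1000 × 82.2 = $14.43.

$14.43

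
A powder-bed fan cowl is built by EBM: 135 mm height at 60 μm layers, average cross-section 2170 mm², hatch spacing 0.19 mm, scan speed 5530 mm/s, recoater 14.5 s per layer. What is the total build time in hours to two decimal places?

Number of layers: 135 / 0.06 → 2250 (rounded up).
Scan path per layer = 2170 / 0.19 = 11421.1 mm.
Beam time per layer: 11421.1 / 5530 → 2.0653 s.
Per-layer time = 2.0653 + 14.5 = 16.5653 s.
Build time = 2250 × 16.5653 = 37271.925 s = 10.35 hours.

10.35 hours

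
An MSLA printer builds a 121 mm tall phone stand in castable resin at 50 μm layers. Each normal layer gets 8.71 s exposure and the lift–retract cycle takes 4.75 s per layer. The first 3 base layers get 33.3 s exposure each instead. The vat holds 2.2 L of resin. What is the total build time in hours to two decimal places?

Number of layers: 121 / 0.05 → 2420 (rounded up).
Base layers: 3 × (33.3 + 4.75) → 114.15 s.
Remaining layers = 2417 × (8.71 + 4.75), so 32532.82 s.
Total = 114.15 + 32532.82 = 32646.97 s = 9.07 hours.

9.07 hours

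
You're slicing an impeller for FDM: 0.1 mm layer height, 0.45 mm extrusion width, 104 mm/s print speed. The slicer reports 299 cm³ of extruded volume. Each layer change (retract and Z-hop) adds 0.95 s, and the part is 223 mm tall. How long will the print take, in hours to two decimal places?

Line area = 0.1 × 0.45, so 0.045 mm².
Toolpath length = 299 cm³ / 0.045 mm² = 299000 / 0.045 = 6644444.4 mm.
Extrusion time: 6644444.4 / 104 → 63888.9 s.
Number of layers: 223 / 0.1 → 2230 (rounded up).
Layer-change overhead: 2230 × 0.95 → 2118.5 s.
Altogether 63888.9 + 2118.5 = 66007.4 s, i.e. 18.34 hours.

18.34 hours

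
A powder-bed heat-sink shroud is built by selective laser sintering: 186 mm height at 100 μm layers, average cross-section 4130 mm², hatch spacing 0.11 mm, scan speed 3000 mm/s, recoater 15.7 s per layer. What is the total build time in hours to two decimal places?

Number of layers: 186 / 0.1 → 1860 (rounded up).
Per-layer scan distance = 4130 / 0.11 = 37545.5 mm.
Scan time per layer: 37545.5 / 3000 → 12.5152 s.
Per-layer time = 12.5152 + 15.7, so 28.2152 s.
Build time = 1860 × 28.2152 = 52480.272 s = 14.58 hours.

14.58 hours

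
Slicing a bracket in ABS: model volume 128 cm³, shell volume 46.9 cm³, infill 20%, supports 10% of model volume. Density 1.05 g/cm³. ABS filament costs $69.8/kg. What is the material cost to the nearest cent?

$5.56

Infill region: 128 − 46.9 → 81.1 cm³.
Infill deposited = 0.20 × 81.1, so 16.22 cm³.
Support = 0.10 × 128 = 12.8 cm³.
Total printed volume = 46.9 + 16.22 + 12.8, so 75.92 cm³.
Mass = 75.92 × 1.05, so 79.716 g.
At $69.8/kg: 79.716/1000 × 69.8 = $5.56.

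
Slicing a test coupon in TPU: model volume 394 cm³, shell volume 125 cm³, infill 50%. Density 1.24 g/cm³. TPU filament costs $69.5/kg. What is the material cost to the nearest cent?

$22.36

Infill region = 394 − 125 = 269 cm³.
Deposited infill: 0.50 × 269 → 134.5 cm³.
Total printed volume = 125 + 134.5 = 259.5 cm³.
Mass = 259.5 × 1.24 = 321.78 g.
At $69.5/kg: 321.78/1000 × 69.5 = $22.36.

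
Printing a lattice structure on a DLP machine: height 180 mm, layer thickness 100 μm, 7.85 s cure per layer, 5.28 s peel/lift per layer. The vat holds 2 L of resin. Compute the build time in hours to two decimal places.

Number of layers: 180 / 0.1 → 1800 (rounded up).
Per-layer time: 7.85 + 5.28 → 13.13 s.
Total = 1800 × 13.13 = 23634 s = 6.57 hours.

6.57 hours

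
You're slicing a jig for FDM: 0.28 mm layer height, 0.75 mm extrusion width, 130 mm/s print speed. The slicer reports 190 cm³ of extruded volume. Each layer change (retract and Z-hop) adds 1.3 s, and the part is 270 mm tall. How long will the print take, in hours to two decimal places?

Line area: 0.28 × 0.75 → 0.21 mm².
Path length: 190000 mm³ / 0.21 mm² → 904761.9 mm.
Time extruding = 904761.9 / 130 = 6959.7 s.
Layer count = ceil(270 / 0.28) = 965.
Z-hop total = 965 × 1.3, so 1254.5 s.
Total = 6959.7 + 1254.5 = 8214.2 s = 2.28 hours.

2.28 hours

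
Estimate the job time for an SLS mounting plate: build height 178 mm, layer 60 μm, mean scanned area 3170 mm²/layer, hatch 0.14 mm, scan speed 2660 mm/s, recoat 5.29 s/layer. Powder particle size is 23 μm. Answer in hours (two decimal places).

11.38 hours

Layer count = ceil(178 / 0.06) = 2967.
Hatch length per layer = 3170 / 0.14, so 22642.9 mm.
Scan time per layer: 22642.9 / 2660 → 8.5124 s.
Per-layer time = 8.5124 + 5.29 = 13.8024 s.
2967 layers × 13.8024 s/layer = 40951.7208 s, i.e. 11.38 hours.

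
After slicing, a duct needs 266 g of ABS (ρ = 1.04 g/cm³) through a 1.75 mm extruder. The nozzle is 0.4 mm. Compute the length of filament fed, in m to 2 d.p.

Volume = 266 g / 1.04 g·cm⁻³ = 255.7692 cm³ = 255769.2 mm³.
Cross-section of 1.75 mm filament: π·(1.75/2)² = 2.4053 mm².
Length = 255769.2 / 2.4053 = 106335.68 mm = 106.34 m.

106.34 m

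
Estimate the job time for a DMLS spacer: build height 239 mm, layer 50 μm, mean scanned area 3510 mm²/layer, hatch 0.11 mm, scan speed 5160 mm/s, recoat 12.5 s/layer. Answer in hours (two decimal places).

24.81 hours

Number of layers: 239 / 0.05 → 4780 (rounded up).
Scan path per layer: 3510 / 0.11 → 31909.1 mm.
Laser time per layer = 31909.1 / 5160 = 6.1839 s.
Per-layer time = 6.1839 + 12.5, so 18.6839 s.
4780 layers × 18.6839 s/layer = 89309.042 s, i.e. 24.81 hours.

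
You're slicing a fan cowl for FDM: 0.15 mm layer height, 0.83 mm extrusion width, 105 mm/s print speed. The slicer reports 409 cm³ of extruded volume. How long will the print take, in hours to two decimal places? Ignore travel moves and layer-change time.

8.69 hours

Extrusion cross-section: 0.15 × 0.83 → 0.1245 mm².
Path length: 409000 mm³ / 0.1245 mm² → 3285140.6 mm.
Extrusion time: 3285140.6 / 105 → 31287.1 s.
In the requested units: 31287.1 s = 8.69 hours.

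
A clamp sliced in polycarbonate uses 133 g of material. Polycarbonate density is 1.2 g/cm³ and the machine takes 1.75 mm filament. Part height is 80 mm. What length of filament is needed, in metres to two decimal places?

46.08 m

Extruded volume: 133/1.2 = 110.8333 cm³ (110833.3 mm³).
Cross-section of 1.75 mm filament: π·(1.75/2)² = 2.4053 mm².
Length = 110833.3 / 2.4053 = 46078.78 mm = 46.08 m.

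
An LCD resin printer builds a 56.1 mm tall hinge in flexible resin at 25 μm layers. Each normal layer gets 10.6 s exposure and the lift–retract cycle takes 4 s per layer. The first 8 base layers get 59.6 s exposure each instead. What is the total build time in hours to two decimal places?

9.21 hours

Number of layers: 56.1 / 0.025 → 2244 (rounded up).
Bottom layers = 8 × (59.6 + 4) = 508.8 s.
Regular layers: 2236 × (10.6 + 4) → 32645.6 s.
Sum: 508.8 + 32645.6 = 33154.4 s → 9.21 hours.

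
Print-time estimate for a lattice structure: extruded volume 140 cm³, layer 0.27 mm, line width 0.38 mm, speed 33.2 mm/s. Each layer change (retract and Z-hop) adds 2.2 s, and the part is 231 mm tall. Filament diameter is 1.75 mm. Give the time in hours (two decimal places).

Line area = 0.27 × 0.38 = 0.1026 mm².
Total extruded path = 140000/0.1026 = 1364522.4 mm.
Print-move time = 1364522.4 / 33.2, so 41100.1 s.
Layers = ⌈231/0.27⌉ = 856.
Z-hop total = 856 × 2.2, so 1883.2 s.
Altogether 41100.1 + 1883.2 = 42983.3 s, i.e. 11.94 hours.

11.94 hours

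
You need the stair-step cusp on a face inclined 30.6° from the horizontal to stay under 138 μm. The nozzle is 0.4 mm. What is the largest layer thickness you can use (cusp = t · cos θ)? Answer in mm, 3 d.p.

0.160 mm

cos(30.6°) = 0.8607; t_max = 0.138/0.8607 = 0.160 mm.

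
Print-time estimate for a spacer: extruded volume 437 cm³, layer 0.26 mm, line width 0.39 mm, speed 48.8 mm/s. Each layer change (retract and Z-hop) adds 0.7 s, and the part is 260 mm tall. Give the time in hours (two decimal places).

Extrusion cross-section = 0.26 × 0.39 = 0.1014 mm².
Total extruded path = 437000/0.1014 = 4309664.7 mm.
Time extruding = 4309664.7 / 48.8 = 88312.8 s.
Layer count = ceil(260 / 0.26) = 1000.
Z-hop total: 1000 × 0.7 → 700 s.
Altogether 88312.8 + 700 = 89012.8 s, i.e. 24.73 hours.

24.73 hours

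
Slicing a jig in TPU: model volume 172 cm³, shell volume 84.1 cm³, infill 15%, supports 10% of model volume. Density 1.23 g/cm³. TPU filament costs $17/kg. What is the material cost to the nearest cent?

$2.39

Volume inside the shell = 172 − 84.1, so 87.9 cm³.
Infill volume = 0.15 × 87.9, so 13.185 cm³.
Support = 0.10 × 172 = 17.2 cm³.
Deposited volume = 84.1 + 13.185 + 17.2, so 114.485 cm³.
Mass = 114.485 × 1.23 = 140.81655 g.
At $17/kg: 140.81655/1000 × 17 = $2.39.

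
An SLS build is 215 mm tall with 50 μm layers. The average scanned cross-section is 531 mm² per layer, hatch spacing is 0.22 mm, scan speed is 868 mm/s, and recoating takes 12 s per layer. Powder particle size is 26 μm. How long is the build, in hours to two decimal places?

17.65 hours

Layers = ⌈215/0.05⌉ = 4300.
Scan path per layer = 531 / 0.22, so 2413.6 mm.
Per-layer scan time = 2413.6 / 868 = 2.7806 s.
Per-layer time: 2.7806 + 12 → 14.7806 s.
4300 layers × 14.7806 s/layer = 63556.58 s, i.e. 17.65 hours.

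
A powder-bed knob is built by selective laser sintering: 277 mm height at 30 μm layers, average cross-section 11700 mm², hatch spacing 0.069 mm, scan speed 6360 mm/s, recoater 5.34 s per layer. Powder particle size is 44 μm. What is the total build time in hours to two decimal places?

Layers = ⌈277/0.03⌉ = 9234.
Per-layer scan distance: 11700 / 0.069 → 169565.2 mm.
Laser time per layer = 169565.2 / 6360 = 26.6612 s.
Per-layer time: 26.6612 + 5.34 → 32.0012 s.
9234 layers × 32.0012 s/layer = 295499.0808 s, i.e. 82.08 hours.

82.08 hours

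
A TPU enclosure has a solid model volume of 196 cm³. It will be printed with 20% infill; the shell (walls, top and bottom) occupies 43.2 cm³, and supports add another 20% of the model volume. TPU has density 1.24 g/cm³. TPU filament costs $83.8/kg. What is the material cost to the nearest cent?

Volume inside the shell = 196 − 43.2, so 152.8 cm³.
Infill deposited: 0.20 × 152.8 → 30.56 cm³.
Support: 0.20 × 196 → 39.2 cm³.
Deposited volume = 43.2 + 30.56 + 39.2, so 112.96 cm³.
Mass = 112.96 × 1.24 = 140.0704 g.
Cost = 140.0704 g / 1000 × $83.8/kg = $11.74.

$11.74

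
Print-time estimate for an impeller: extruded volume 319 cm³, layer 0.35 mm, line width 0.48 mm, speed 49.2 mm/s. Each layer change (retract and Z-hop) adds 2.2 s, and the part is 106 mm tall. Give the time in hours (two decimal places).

10.91 hours

Line area: 0.35 × 0.48 → 0.168 mm².
Path length: 319000 mm³ / 0.168 mm² → 1898809.5 mm.
Extrusion time: 1898809.5 / 49.2 → 38593.7 s.
Number of layers: 106 / 0.35 → 303 (rounded up).
Layer-change overhead = 303 × 2.2, so 666.6 s.
Total = 38593.7 + 666.6 = 39260.3 s = 10.91 hours.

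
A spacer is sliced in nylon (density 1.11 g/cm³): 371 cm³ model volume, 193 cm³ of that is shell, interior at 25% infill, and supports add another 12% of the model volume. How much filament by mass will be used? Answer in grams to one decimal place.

313.0 g

Interior volume = 371 − 193, so 178 cm³.
Infill volume: 0.25 × 178 → 44.5 cm³.
Support = 0.12 × 371, so 44.52 cm³.
Total printed volume: 193 + 44.5 + 44.52 → 282.02 cm³.
Mass = 282.02 × 1.11 = 313.0422 g.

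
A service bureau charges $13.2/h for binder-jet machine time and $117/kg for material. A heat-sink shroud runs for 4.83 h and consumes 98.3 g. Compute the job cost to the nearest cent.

$75.26

Machine-time cost: 13.2 × 4.83 → $63.756.
Feedstock cost = 117 × 98.3/1000 = $11.5011.
Job cost: 63.756 + 11.5011 = 75.2571 ≈ $75.26.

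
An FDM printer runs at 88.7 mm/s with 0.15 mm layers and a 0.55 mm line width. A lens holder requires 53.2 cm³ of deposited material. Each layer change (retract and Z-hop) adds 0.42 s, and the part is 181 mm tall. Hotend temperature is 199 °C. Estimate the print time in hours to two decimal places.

Extrusion cross-section = 0.15 × 0.55 = 0.0825 mm².
Path length: 53200 mm³ / 0.0825 mm² → 644848.5 mm.
Print-move time = 644848.5 / 88.7, so 7270 s.
Number of layers: 181 / 0.15 → 1207 (rounded up).
Non-print overhead = 1207 × 0.42, so 506.94 s.
Altogether 7270 + 506.94 = 7776.94 s, i.e. 2.16 hours.

2.16 hours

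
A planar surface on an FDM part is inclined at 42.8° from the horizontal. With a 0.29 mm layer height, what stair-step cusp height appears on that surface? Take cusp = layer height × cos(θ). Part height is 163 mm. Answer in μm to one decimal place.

212.8 μm

cos(42.8°) = 0.7337, so cusp = 0.29 × 0.7337 = 0.212773 mm → 212.8 μm.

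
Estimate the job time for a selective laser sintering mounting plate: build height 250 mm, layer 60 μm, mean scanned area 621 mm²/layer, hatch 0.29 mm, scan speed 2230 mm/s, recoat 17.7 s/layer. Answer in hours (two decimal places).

21.60 hours

Layer count = ceil(250 / 0.06) = 4167.
Scan path per layer: 621 / 0.29 → 2141.4 mm.
Laser time per layer = 2141.4 / 2230, so 0.9603 s.
Per-layer time: 0.9603 + 17.7 → 18.6603 s.
4167 layers × 18.6603 s/layer = 77757.4701 s, i.e. 21.60 hours.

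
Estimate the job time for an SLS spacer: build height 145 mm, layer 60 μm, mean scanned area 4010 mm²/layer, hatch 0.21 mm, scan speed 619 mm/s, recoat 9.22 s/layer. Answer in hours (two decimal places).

Number of layers: 145 / 0.06 → 2417 (rounded up).
Per-layer scan distance = 4010 / 0.21 = 19095.2 mm.
Scan time per layer = 19095.2 / 619 = 30.8485 s.
Layer cycle = 30.8485 + 9.22 = 40.0685 s.
Total: 2417 × 40.0685 s = 96845.5645 s → 26.90 hours.

26.90 hours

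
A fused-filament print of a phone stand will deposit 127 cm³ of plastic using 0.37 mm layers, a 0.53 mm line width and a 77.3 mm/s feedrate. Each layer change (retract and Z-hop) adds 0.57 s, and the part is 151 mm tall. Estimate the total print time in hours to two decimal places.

2.39 hours

Extrusion cross-section: 0.37 × 0.53 → 0.1961 mm².
Toolpath length = 127 cm³ / 0.1961 mm² = 127000 / 0.1961 = 647628.8 mm.
Time extruding: 647628.8 / 77.3 → 8378.1 s.
Layers = ⌈151/0.37⌉ = 409.
Z-hop total = 409 × 0.57 = 233.13 s.
Altogether 8378.1 + 233.13 = 8611.23 s, i.e. 2.39 hours.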